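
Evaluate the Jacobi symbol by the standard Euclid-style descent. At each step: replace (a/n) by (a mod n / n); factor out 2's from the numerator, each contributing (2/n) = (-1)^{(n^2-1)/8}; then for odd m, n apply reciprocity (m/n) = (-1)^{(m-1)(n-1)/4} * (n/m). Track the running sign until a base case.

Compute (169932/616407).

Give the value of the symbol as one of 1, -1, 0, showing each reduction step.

0

factor out 2^2: 169932 = 2^2·42483; with 616407 mod 8 = 7, (2/616407) = +1; sign now +1; continue with (42483/616407)
flip (42483/616407) -> (616407/42483): both odd, 42483 mod 4 = 3, 616407 mod 4 = 3, so the flip contributes -1; sign now -1
(616407/42483): 616407 mod 42483 = 21645, so (616407/42483) = (21645/42483)
flip (21645/42483) -> (42483/21645): both odd, 21645 mod 4 = 1, 42483 mod 4 = 3, so the flip contributes +1; sign now -1
(42483/21645): 42483 mod 21645 = 20838, so (42483/21645) = (20838/21645)
factor out 2^1: 20838 = 2^1·10419; with 21645 mod 8 = 5, (2/21645) = -1; sign now +1; continue with (10419/21645)
flip (10419/21645) -> (21645/10419): both odd, 10419 mod 4 = 3, 21645 mod 4 = 1, so the flip contributes +1; sign now +1
(21645/10419): 21645 mod 10419 = 807, so (21645/10419) = (807/10419)
flip (807/10419) -> (10419/807): both odd, 807 mod 4 = 3, 10419 mod 4 = 3, so the flip contributes -1; sign now -1
(10419/807): 10419 mod 807 = 735, so (10419/807) = (735/807)
flip (735/807) -> (807/735): both odd, 735 mod 4 = 3, 807 mod 4 = 3, so the flip contributes -1; sign now +1
(807/735): 807 mod 735 = 72, so (807/735) = (72/735)
factor out 2^3: 72 = 2^3·9; with 735 mod 8 = 7, (2/735) = +1; sign now +1; continue with (9/735)
flip (9/735) -> (735/9): both odd, 9 mod 4 = 1, 735 mod 4 = 3, so the flip contributes +1; sign now +1
(735/9): 735 mod 9 = 6, so (735/9) = (6/9)
factor out 2^1: 6 = 2^1·3; with 9 mod 8 = 1, (2/9) = +1; sign now +1; continue with (3/9)
flip (3/9) -> (9/3): both odd, 3 mod 4 = 3, 9 mod 4 = 1, so the flip contributes +1; sign now +1
(9/3): 9 mod 3 = 0, so (9/3) = (0/3)
reached (0/3); gcd(a, n) > 1, so (0/3) = 0 and the symbol is 0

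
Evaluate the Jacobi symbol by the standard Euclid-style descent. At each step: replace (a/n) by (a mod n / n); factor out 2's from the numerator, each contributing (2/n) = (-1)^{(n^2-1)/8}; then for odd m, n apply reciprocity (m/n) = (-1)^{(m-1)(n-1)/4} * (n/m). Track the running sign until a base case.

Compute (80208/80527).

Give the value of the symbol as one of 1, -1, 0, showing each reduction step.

factor out 2^4: 80208 = 2^4·5013; with 80527 mod 8 = 7, (2/80527) = +1; sign now +1; continue with (5013/80527)
flip (5013/80527) -> (80527/5013): both odd, 5013 mod 4 = 1, 80527 mod 4 = 3, so the flip contributes +1; sign now +1
(80527/5013): 80527 mod 5013 = 319, so (80527/5013) = (319/5013)
flip (319/5013) -> (5013/319): both odd, 319 mod 4 = 3, 5013 mod 4 = 1, so the flip contributes +1; sign now +1
(5013/319): 5013 mod 319 = 228, so (5013/319) = (228/319)
factor out 2^2: 228 = 2^2·57; with 319 mod 8 = 7, (2/319) = +1; sign now +1; continue with (57/319)
flip (57/319) -> (319/57): both odd, 57 mod 4 = 1, 319 mod 4 = 3, so the flip contributes +1; sign now +1
(319/57): 319 mod 57 = 34, so (319/57) = (34/57)
factor out 2^1: 34 = 2^1·17; with 57 mod 8 = 1, (2/57) = +1; sign now +1; continue with (17/57)
flip (17/57) -> (57/17): both odd, 17 mod 4 = 1, 57 mod 4 = 1, so the flip contributes +1; sign now +1
(57/17): 57 mod 17 = 6, so (57/17) = (6/17)
factor out 2^1: 6 = 2^1·3; with 17 mod 8 = 1, (2/17) = +1; sign now +1; continue with (3/17)
flip (3/17) -> (17/3): both odd, 3 mod 4 = 3, 17 mod 4 = 1, so the flip contributes +1; sign now +1
(17/3): 17 mod 3 = 2, so (17/3) = (2/3)
factor out 2^1: 2 = 2^1·1; with 3 mod 8 = 3, (2/3) = -1; sign now -1; continue with (1/3)
reached (1/3) = 1, so the symbol is -1

-1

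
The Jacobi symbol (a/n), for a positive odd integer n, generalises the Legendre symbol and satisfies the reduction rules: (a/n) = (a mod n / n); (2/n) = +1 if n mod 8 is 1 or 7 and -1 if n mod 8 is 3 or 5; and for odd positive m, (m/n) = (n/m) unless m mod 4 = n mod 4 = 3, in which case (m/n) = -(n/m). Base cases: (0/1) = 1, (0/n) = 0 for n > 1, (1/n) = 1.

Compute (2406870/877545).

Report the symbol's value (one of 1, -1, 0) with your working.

0

(2406870/877545) = (651780/877545)   [reduce mod 877545]
651780 = 2^2·162945; (2/877545) = +1 since 877545 mod 8 = 1, so (651780/877545) = (+1)^2·(162945/877545); sign now +1
reciprocity: (162945/877545) = +1·(877545/162945) since 162945 mod 4 = 1, 877545 mod 4 = 1; sign now +1
(877545/162945) = (62820/162945)   [reduce mod 162945]
62820 = 2^2·15705; (2/162945) = +1 since 162945 mod 8 = 1, so (62820/162945) = (+1)^2·(15705/162945); sign now +1
reciprocity: (15705/162945) = +1·(162945/15705) since 15705 mod 4 = 1, 162945 mod 4 = 1; sign now +1
(162945/15705) = (5895/15705)   [reduce mod 15705]
reciprocity: (5895/15705) = +1·(15705/5895) since 5895 mod 4 = 3, 15705 mod 4 = 1; sign now +1
(15705/5895) = (3915/5895)   [reduce mod 5895]
reciprocity: (3915/5895) = -1·(5895/3915) since 3915 mod 4 = 3, 5895 mod 4 = 3; sign now -1
(5895/3915) = (1980/3915)   [reduce mod 3915]
1980 = 2^2·495; (2/3915) = -1 since 3915 mod 8 = 3, so (1980/3915) = (-1)^2·(495/3915); sign now -1
reciprocity: (495/3915) = -1·(3915/495) since 495 mod 4 = 3, 3915 mod 4 = 3; sign now +1
(3915/495) = (450/495)   [reduce mod 495]
450 = 2^1·225; (2/495) = +1 since 495 mod 8 = 7, so (450/495) = (+1)^1·(225/495); sign now +1
reciprocity: (225/495) = +1·(495/225) since 225 mod 4 = 1, 495 mod 4 = 3; sign now +1
(495/225) = (45/225)   [reduce mod 225]
reciprocity: (45/225) = +1·(225/45) since 45 mod 4 = 1, 225 mod 4 = 1; sign now +1
(225/45) = (0/45)   [reduce mod 45]
(0/45) = 0   [gcd(a, n) > 1]; final value = 0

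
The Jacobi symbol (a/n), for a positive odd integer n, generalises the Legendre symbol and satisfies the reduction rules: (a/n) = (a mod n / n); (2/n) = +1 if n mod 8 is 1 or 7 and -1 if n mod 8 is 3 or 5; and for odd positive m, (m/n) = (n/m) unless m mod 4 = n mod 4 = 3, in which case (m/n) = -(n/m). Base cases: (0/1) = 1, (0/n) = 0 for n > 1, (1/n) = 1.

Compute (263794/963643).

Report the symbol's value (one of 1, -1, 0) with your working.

1

factor out 2^1: 263794 = 2^1·131897; with 963643 mod 8 = 3, (2/963643) = -1; sign now -1; continue with (131897/963643)
flip (131897/963643) -> (963643/131897): both odd, 131897 mod 4 = 1, 963643 mod 4 = 3, so the flip contributes +1; sign now -1
(963643/131897): 963643 mod 131897 = 40364, so (963643/131897) = (40364/131897)
factor out 2^2: 40364 = 2^2·10091; with 131897 mod 8 = 1, (2/131897) = +1; sign now -1; continue with (10091/131897)
flip (10091/131897) -> (131897/10091): both odd, 10091 mod 4 = 3, 131897 mod 4 = 1, so the flip contributes +1; sign now -1
(131897/10091): 131897 mod 10091 = 714, so (131897/10091) = (714/10091)
factor out 2^1: 714 = 2^1·357; with 10091 mod 8 = 3, (2/10091) = -1; sign now +1; continue with (357/10091)
flip (357/10091) -> (10091/357): both odd, 357 mod 4 = 1, 10091 mod 4 = 3, so the flip contributes +1; sign now +1
(10091/357): 10091 mod 357 = 95, so (10091/357) = (95/357)
flip (95/357) -> (357/95): both odd, 95 mod 4 = 3, 357 mod 4 = 1, so the flip contributes +1; sign now +1
(357/95): 357 mod 95 = 72, so (357/95) = (72/95)
factor out 2^3: 72 = 2^3·9; with 95 mod 8 = 7, (2/95) = +1; sign now +1; continue with (9/95)
flip (9/95) -> (95/9): both odd, 9 mod 4 = 1, 95 mod 4 = 3, so the flip contributes +1; sign now +1
(95/9): 95 mod 9 = 5, so (95/9) = (5/9)
flip (5/9) -> (9/5): both odd, 5 mod 4 = 1, 9 mod 4 = 1, so the flip contributes +1; sign now +1
(9/5): 9 mod 5 = 4, so (9/5) = (4/5)
factor out 2^2: 4 = 2^2·1; with 5 mod 8 = 5, (2/5) = -1; sign now +1; continue with (1/5)
reached (1/5) = 1, so the symbol is +1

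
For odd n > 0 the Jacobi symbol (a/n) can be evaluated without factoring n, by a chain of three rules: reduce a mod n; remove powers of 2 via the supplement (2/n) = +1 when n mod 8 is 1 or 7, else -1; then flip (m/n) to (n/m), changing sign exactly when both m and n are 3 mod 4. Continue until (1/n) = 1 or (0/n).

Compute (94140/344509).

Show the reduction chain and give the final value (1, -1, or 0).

factor out 2^2: 94140 = 2^2·23535; with 344509 mod 8 = 5, (2/344509) = -1; sign now +1; continue with (23535/344509)
flip (23535/344509) -> (344509/23535): both odd, 23535 mod 4 = 3, 344509 mod 4 = 1, so the flip contributes +1; sign now +1
(344509/23535): 344509 mod 23535 = 15019, so (344509/23535) = (15019/23535)
flip (15019/23535) -> (23535/15019): both odd, 15019 mod 4 = 3, 23535 mod 4 = 3, so the flip contributes -1; sign now -1
(23535/15019): 23535 mod 15019 = 8516, so (23535/15019) = (8516/15019)
factor out 2^2: 8516 = 2^2·2129; with 15019 mod 8 = 3, (2/15019) = -1; sign now -1; continue with (2129/15019)
flip (2129/15019) -> (15019/2129): both odd, 2129 mod 4 = 1, 15019 mod 4 = 3, so the flip contributes +1; sign now -1
(15019/2129): 15019 mod 2129 = 116, so (15019/2129) = (116/2129)
factor out 2^2: 116 = 2^2·29; with 2129 mod 8 = 1, (2/2129) = +1; sign now -1; continue with (29/2129)
flip (29/2129) -> (2129/29): both odd, 29 mod 4 = 1, 2129 mod 4 = 1, so the flip contributes +1; sign now -1
(2129/29): 2129 mod 29 = 12, so (2129/29) = (12/29)
factor out 2^2: 12 = 2^2·3; with 29 mod 8 = 5, (2/29) = -1; sign now -1; continue with (3/29)
flip (3/29) -> (29/3): both odd, 3 mod 4 = 3, 29 mod 4 = 1, so the flip contributes +1; sign now -1
(29/3): 29 mod 3 = 2, so (29/3) = (2/3)
factor out 2^1: 2 = 2^1·1; with 3 mod 8 = 3, (2/3) = -1; sign now +1; continue with (1/3)
reached (1/3) = 1, so the symbol is +1

1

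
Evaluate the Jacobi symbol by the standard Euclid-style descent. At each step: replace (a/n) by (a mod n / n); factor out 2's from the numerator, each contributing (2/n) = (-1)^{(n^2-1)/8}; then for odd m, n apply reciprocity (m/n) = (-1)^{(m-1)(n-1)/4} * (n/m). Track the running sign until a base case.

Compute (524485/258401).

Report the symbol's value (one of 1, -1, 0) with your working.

0

(524485/258401) = (7683/258401)   [reduce mod 258401]
reciprocity: (7683/258401) = +1·(258401/7683) since 7683 mod 4 = 3, 258401 mod 4 = 1; sign now +1
(258401/7683) = (4862/7683)   [reduce mod 7683]
4862 = 2^1·2431; (2/7683) = -1 since 7683 mod 8 = 3, so (4862/7683) = (-1)^1·(2431/7683); sign now -1
reciprocity: (2431/7683) = -1·(7683/2431) since 2431 mod 4 = 3, 7683 mod 4 = 3; sign now +1
(7683/2431) = (390/2431)   [reduce mod 2431]
390 = 2^1·195; (2/2431) = +1 since 2431 mod 8 = 7, so (390/2431) = (+1)^1·(195/2431); sign now +1
reciprocity: (195/2431) = -1·(2431/195) since 195 mod 4 = 3, 2431 mod 4 = 3; sign now -1
(2431/195) = (91/195)   [reduce mod 195]
reciprocity: (91/195) = -1·(195/91) since 91 mod 4 = 3, 195 mod 4 = 3; sign now +1
(195/91) = (13/91)   [reduce mod 91]
reciprocity: (13/91) = +1·(91/13) since 13 mod 4 = 1, 91 mod 4 = 3; sign now +1
(91/13) = (0/13)   [reduce mod 13]
(0/13) = 0   [gcd(a, n) > 1]; final value = 0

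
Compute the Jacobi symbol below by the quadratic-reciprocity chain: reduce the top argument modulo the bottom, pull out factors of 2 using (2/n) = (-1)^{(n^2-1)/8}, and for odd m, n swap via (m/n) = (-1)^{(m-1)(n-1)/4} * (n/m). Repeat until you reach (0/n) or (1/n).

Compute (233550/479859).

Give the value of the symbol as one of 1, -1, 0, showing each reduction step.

0

factor out 2^1: 233550 = 2^1·116775; with 479859 mod 8 = 3, (2/479859) = -1; sign now -1; continue with (116775/479859)
flip (116775/479859) -> (479859/116775): both odd, 116775 mod 4 = 3, 479859 mod 4 = 3, so the flip contributes -1; sign now +1
(479859/116775): 479859 mod 116775 = 12759, so (479859/116775) = (12759/116775)
flip (12759/116775) -> (116775/12759): both odd, 12759 mod 4 = 3, 116775 mod 4 = 3, so the flip contributes -1; sign now -1
(116775/12759): 116775 mod 12759 = 1944, so (116775/12759) = (1944/12759)
factor out 2^3: 1944 = 2^3·243; with 12759 mod 8 = 7, (2/12759) = +1; sign now -1; continue with (243/12759)
flip (243/12759) -> (12759/243): both odd, 243 mod 4 = 3, 12759 mod 4 = 3, so the flip contributes -1; sign now +1
(12759/243): 12759 mod 243 = 123, so (12759/243) = (123/243)
flip (123/243) -> (243/123): both odd, 123 mod 4 = 3, 243 mod 4 = 3, so the flip contributes -1; sign now -1
(243/123): 243 mod 123 = 120, so (243/123) = (120/123)
factor out 2^3: 120 = 2^3·15; with 123 mod 8 = 3, (2/123) = -1; sign now +1; continue with (15/123)
flip (15/123) -> (123/15): both odd, 15 mod 4 = 3, 123 mod 4 = 3, so the flip contributes -1; sign now -1
(123/15): 123 mod 15 = 3, so (123/15) = (3/15)
flip (3/15) -> (15/3): both odd, 3 mod 4 = 3, 15 mod 4 = 3, so the flip contributes -1; sign now +1
(15/3): 15 mod 3 = 0, so (15/3) = (0/3)
reached (0/3); gcd(a, n) > 1, so (0/3) = 0 and the symbol is 0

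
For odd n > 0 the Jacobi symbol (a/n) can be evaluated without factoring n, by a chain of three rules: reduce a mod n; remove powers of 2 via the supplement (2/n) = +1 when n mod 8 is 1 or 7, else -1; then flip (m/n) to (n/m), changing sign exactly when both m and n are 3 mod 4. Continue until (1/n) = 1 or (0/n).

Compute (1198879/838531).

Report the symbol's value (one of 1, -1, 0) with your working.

(1198879/838531) = (360348/838531)   [reduce mod 838531]
360348 = 2^2·90087; (2/838531) = -1 since 838531 mod 8 = 3, so (360348/838531) = (-1)^2·(90087/838531); sign now +1
reciprocity: (90087/838531) = -1·(838531/90087) since 90087 mod 4 = 3, 838531 mod 4 = 3; sign now -1
(838531/90087) = (27748/90087)   [reduce mod 90087]
27748 = 2^2·6937; (2/90087) = +1 since 90087 mod 8 = 7, so (27748/90087) = (+1)^2·(6937/90087); sign now -1
reciprocity: (6937/90087) = +1·(90087/6937) since 6937 mod 4 = 1, 90087 mod 4 = 3; sign now -1
(90087/6937) = (6843/6937)   [reduce mod 6937]
reciprocity: (6843/6937) = +1·(6937/6843) since 6843 mod 4 = 3, 6937 mod 4 = 1; sign now -1
(6937/6843) = (94/6843)   [reduce mod 6843]
94 = 2^1·47; (2/6843) = -1 since 6843 mod 8 = 3, so (94/6843) = (-1)^1·(47/6843); sign now +1
reciprocity: (47/6843) = -1·(6843/47) since 47 mod 4 = 3, 6843 mod 4 = 3; sign now -1
(6843/47) = (28/47)   [reduce mod 47]
28 = 2^2·7; (2/47) = +1 since 47 mod 8 = 7, so (28/47) = (+1)^2·(7/47); sign now -1
reciprocity: (7/47) = -1·(47/7) since 7 mod 4 = 3, 47 mod 4 = 3; sign now +1
(47/7) = (5/7)   [reduce mod 7]
reciprocity: (5/7) = +1·(7/5) since 5 mod 4 = 1, 7 mod 4 = 3; sign now +1
(7/5) = (2/5)   [reduce mod 5]
2 = 2^1·1; (2/5) = -1 since 5 mod 8 = 5, so (2/5) = (-1)^1·(1/5); sign now -1
(1/5) = 1; final value = sign = -1

-1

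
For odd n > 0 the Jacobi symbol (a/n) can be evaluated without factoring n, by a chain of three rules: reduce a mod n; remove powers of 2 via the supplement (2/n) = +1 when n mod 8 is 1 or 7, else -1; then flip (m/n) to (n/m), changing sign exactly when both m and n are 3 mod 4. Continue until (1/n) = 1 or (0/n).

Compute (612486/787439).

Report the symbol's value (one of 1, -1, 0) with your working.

1

factor out 2^1: 612486 = 2^1·306243; with 787439 mod 8 = 7, (2/787439) = +1; sign now +1; continue with (306243/787439)
flip (306243/787439) -> (787439/306243): both odd, 306243 mod 4 = 3, 787439 mod 4 = 3, so the flip contributes -1; sign now -1
(787439/306243): 787439 mod 306243 = 174953, so (787439/306243) = (174953/306243)
flip (174953/306243) -> (306243/174953): both odd, 174953 mod 4 = 1, 306243 mod 4 = 3, so the flip contributes +1; sign now -1
(306243/174953): 306243 mod 174953 = 131290, so (306243/174953) = (131290/174953)
factor out 2^1: 131290 = 2^1·65645; with 174953 mod 8 = 1, (2/174953) = +1; sign now -1; continue with (65645/174953)
flip (65645/174953) -> (174953/65645): both odd, 65645 mod 4 = 1, 174953 mod 4 = 1, so the flip contributes +1; sign now -1
(174953/65645): 174953 mod 65645 = 43663, so (174953/65645) = (43663/65645)
flip (43663/65645) -> (65645/43663): both odd, 43663 mod 4 = 3, 65645 mod 4 = 1, so the flip contributes +1; sign now -1
(65645/43663): 65645 mod 43663 = 21982, so (65645/43663) = (21982/43663)
factor out 2^1: 21982 = 2^1·10991; with 43663 mod 8 = 7, (2/43663) = +1; sign now -1; continue with (10991/43663)
flip (10991/43663) -> (43663/10991): both odd, 10991 mod 4 = 3, 43663 mod 4 = 3, so the flip contributes -1; sign now +1
(43663/10991): 43663 mod 10991 = 10690, so (43663/10991) = (10690/10991)
factor out 2^1: 10690 = 2^1·5345; with 10991 mod 8 = 7, (2/10991) = +1; sign now +1; continue with (5345/10991)
flip (5345/10991) -> (10991/5345): both odd, 5345 mod 4 = 1, 10991 mod 4 = 3, so the flip contributes +1; sign now +1
(10991/5345): 10991 mod 5345 = 301, so (10991/5345) = (301/5345)
flip (301/5345) -> (5345/301): both odd, 301 mod 4 = 1, 5345 mod 4 = 1, so the flip contributes +1; sign now +1
(5345/301): 5345 mod 301 = 228, so (5345/301) = (228/301)
factor out 2^2: 228 = 2^2·57; with 301 mod 8 = 5, (2/301) = -1; sign now +1; continue with (57/301)
flip (57/301) -> (301/57): both odd, 57 mod 4 = 1, 301 mod 4 = 1, so the flip contributes +1; sign now +1
(301/57): 301 mod 57 = 16, so (301/57) = (16/57)
factor out 2^4: 16 = 2^4·1; with 57 mod 8 = 1, (2/57) = +1; sign now +1; continue with (1/57)
reached (1/57) = 1, so the symbol is +1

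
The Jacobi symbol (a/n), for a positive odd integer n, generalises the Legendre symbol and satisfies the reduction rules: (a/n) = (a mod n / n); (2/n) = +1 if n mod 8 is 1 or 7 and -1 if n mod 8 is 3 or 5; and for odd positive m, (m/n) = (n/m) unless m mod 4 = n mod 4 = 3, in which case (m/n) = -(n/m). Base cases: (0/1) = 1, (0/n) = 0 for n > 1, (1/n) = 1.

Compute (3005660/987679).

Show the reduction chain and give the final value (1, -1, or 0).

(3005660/987679): 3005660 mod 987679 = 42623, so (3005660/987679) = (42623/987679)
flip (42623/987679) -> (987679/42623): both odd, 42623 mod 4 = 3, 987679 mod 4 = 3, so the flip contributes -1; sign now -1
(987679/42623): 987679 mod 42623 = 7350, so (987679/42623) = (7350/42623)
factor out 2^1: 7350 = 2^1·3675; with 42623 mod 8 = 7, (2/42623) = +1; sign now -1; continue with (3675/42623)
flip (3675/42623) -> (42623/3675): both odd, 3675 mod 4 = 3, 42623 mod 4 = 3, so the flip contributes -1; sign now +1
(42623/3675): 42623 mod 3675 = 2198, so (42623/3675) = (2198/3675)
factor out 2^1: 2198 = 2^1·1099; with 3675 mod 8 = 3, (2/3675) = -1; sign now -1; continue with (1099/3675)
flip (1099/3675) -> (3675/1099): both odd, 1099 mod 4 = 3, 3675 mod 4 = 3, so the flip contributes -1; sign now +1
(3675/1099): 3675 mod 1099 = 378, so (3675/1099) = (378/1099)
factor out 2^1: 378 = 2^1·189; with 1099 mod 8 = 3, (2/1099) = -1; sign now -1; continue with (189/1099)
flip (189/1099) -> (1099/189): both odd, 189 mod 4 = 1, 1099 mod 4 = 3, so the flip contributes +1; sign now -1
(1099/189): 1099 mod 189 = 154, so (1099/189) = (154/189)
factor out 2^1: 154 = 2^1·77; with 189 mod 8 = 5, (2/189) = -1; sign now +1; continue with (77/189)
flip (77/189) -> (189/77): both odd, 77 mod 4 = 1, 189 mod 4 = 1, so the flip contributes +1; sign now +1
(189/77): 189 mod 77 = 35, so (189/77) = (35/77)
flip (35/77) -> (77/35): both odd, 35 mod 4 = 3, 77 mod 4 = 1, so the flip contributes +1; sign now +1
(77/35): 77 mod 35 = 7, so (77/35) = (7/35)
flip (7/35) -> (35/7): both odd, 7 mod 4 = 3, 35 mod 4 = 3, so the flip contributes -1; sign now -1
(35/7): 35 mod 7 = 0, so (35/7) = (0/7)
reached (0/7); gcd(a, n) > 1, so (0/7) = 0 and the symbol is 0

0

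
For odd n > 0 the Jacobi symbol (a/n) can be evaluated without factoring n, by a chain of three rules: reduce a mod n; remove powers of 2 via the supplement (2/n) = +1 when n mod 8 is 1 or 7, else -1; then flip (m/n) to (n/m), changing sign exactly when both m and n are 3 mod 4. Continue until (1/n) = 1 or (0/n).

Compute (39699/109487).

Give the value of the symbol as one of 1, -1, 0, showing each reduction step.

reciprocity: (39699/109487) = -1·(109487/39699) since 39699 mod 4 = 3, 109487 mod 4 = 3; sign now -1
(109487/39699) = (30089/39699)   [reduce mod 39699]
reciprocity: (30089/39699) = +1·(39699/30089) since 30089 mod 4 = 1, 39699 mod 4 = 3; sign now -1
(39699/30089) = (9610/30089)   [reduce mod 30089]
9610 = 2^1·4805; (2/30089) = +1 since 30089 mod 8 = 1, so (9610/30089) = (+1)^1·(4805/30089); sign now -1
reciprocity: (4805/30089) = +1·(30089/4805) since 4805 mod 4 = 1, 30089 mod 4 = 1; sign now -1
(30089/4805) = (1259/4805)   [reduce mod 4805]
reciprocity: (1259/4805) = +1·(4805/1259) since 1259 mod 4 = 3, 4805 mod 4 = 1; sign now -1
(4805/1259) = (1028/1259)   [reduce mod 1259]
1028 = 2^2·257; (2/1259) = -1 since 1259 mod 8 = 3, so (1028/1259) = (-1)^2·(257/1259); sign now -1
reciprocity: (257/1259) = +1·(1259/257) since 257 mod 4 = 1, 1259 mod 4 = 3; sign now -1
(1259/257) = (231/257)   [reduce mod 257]
reciprocity: (231/257) = +1·(257/231) since 231 mod 4 = 3, 257 mod 4 = 1; sign now -1
(257/231) = (26/231)   [reduce mod 231]
26 = 2^1·13; (2/231) = +1 since 231 mod 8 = 7, so (26/231) = (+1)^1·(13/231); sign now -1
reciprocity: (13/231) = +1·(231/13) since 13 mod 4 = 1, 231 mod 4 = 3; sign now -1
(231/13) = (10/13)   [reduce mod 13]
10 = 2^1·5; (2/13) = -1 since 13 mod 8 = 5, so (10/13) = (-1)^1·(5/13); sign now +1
reciprocity: (5/13) = +1·(13/5) since 5 mod 4 = 1, 13 mod 4 = 1; sign now +1
(13/5) = (3/5)   [reduce mod 5]
reciprocity: (3/5) = +1·(5/3) since 3 mod 4 = 3, 5 mod 4 = 1; sign now +1
(5/3) = (2/3)   [reduce mod 3]
2 = 2^1·1; (2/3) = -1 since 3 mod 8 = 3, so (2/3) = (-1)^1·(1/3); sign now -1
(1/3) = 1; final value = sign = -1

-1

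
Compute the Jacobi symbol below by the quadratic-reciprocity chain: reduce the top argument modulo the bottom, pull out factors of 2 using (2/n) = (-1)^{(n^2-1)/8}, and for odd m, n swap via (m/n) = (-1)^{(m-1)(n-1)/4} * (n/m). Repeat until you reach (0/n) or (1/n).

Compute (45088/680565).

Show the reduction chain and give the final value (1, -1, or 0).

factor out 2^5: 45088 = 2^5·1409; with 680565 mod 8 = 5, (2/680565) = -1; sign now -1; continue with (1409/680565)
flip (1409/680565) -> (680565/1409): both odd, 1409 mod 4 = 1, 680565 mod 4 = 1, so the flip contributes +1; sign now -1
(680565/1409): 680565 mod 1409 = 18, so (680565/1409) = (18/1409)
factor out 2^1: 18 = 2^1·9; with 1409 mod 8 = 1, (2/1409) = +1; sign now -1; continue with (9/1409)
flip (9/1409) -> (1409/9): both odd, 9 mod 4 = 1, 1409 mod 4 = 1, so the flip contributes +1; sign now -1
(1409/9): 1409 mod 9 = 5, so (1409/9) = (5/9)
flip (5/9) -> (9/5): both odd, 5 mod 4 = 1, 9 mod 4 = 1, so the flip contributes +1; sign now -1
(9/5): 9 mod 5 = 4, so (9/5) = (4/5)
factor out 2^2: 4 = 2^2·1; with 5 mod 8 = 5, (2/5) = -1; sign now -1; continue with (1/5)
reached (1/5) = 1, so the symbol is -1

-1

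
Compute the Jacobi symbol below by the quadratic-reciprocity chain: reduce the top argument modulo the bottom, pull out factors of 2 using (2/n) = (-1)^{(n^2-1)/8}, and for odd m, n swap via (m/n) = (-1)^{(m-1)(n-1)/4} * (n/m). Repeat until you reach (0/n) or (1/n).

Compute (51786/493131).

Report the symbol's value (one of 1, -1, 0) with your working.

0

51786 = 2^1·25893; (2/493131) = -1 since 493131 mod 8 = 3, so (51786/493131) = (-1)^1·(25893/493131); sign now -1
reciprocity: (25893/493131) = +1·(493131/25893) since 25893 mod 4 = 1, 493131 mod 4 = 3; sign now -1
(493131/25893) = (1164/25893)   [reduce mod 25893]
1164 = 2^2·291; (2/25893) = -1 since 25893 mod 8 = 5, so (1164/25893) = (-1)^2·(291/25893); sign now -1
reciprocity: (291/25893) = +1·(25893/291) since 291 mod 4 = 3, 25893 mod 4 = 1; sign now -1
(25893/291) = (285/291)   [reduce mod 291]
reciprocity: (285/291) = +1·(291/285) since 285 mod 4 = 1, 291 mod 4 = 3; sign now -1
(291/285) = (6/285)   [reduce mod 285]
6 = 2^1·3; (2/285) = -1 since 285 mod 8 = 5, so (6/285) = (-1)^1·(3/285); sign now +1
reciprocity: (3/285) = +1·(285/3) since 3 mod 4 = 3, 285 mod 4 = 1; sign now +1
(285/3) = (0/3)   [reduce mod 3]
(0/3) = 0   [gcd(a, n) > 1]; final value = 0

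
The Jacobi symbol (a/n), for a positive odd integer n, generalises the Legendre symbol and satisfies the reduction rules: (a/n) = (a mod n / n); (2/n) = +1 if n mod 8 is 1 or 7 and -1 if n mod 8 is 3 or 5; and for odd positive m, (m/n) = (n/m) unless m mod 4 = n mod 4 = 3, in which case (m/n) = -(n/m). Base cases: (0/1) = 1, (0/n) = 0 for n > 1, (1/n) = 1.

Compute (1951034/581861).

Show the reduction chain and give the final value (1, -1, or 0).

1

(1951034/581861) = (205451/581861)   [reduce mod 581861]
reciprocity: (205451/581861) = +1·(581861/205451) since 205451 mod 4 = 3, 581861 mod 4 = 1; sign now +1
(581861/205451) = (170959/205451)   [reduce mod 205451]
reciprocity: (170959/205451) = -1·(205451/170959) since 170959 mod 4 = 3, 205451 mod 4 = 3; sign now -1
(205451/170959) = (34492/170959)   [reduce mod 170959]
34492 = 2^2·8623; (2/170959) = +1 since 170959 mod 8 = 7, so (34492/170959) = (+1)^2·(8623/170959); sign now -1
reciprocity: (8623/170959) = -1·(170959/8623) since 8623 mod 4 = 3, 170959 mod 4 = 3; sign now +1
(170959/8623) = (7122/8623)   [reduce mod 8623]
7122 = 2^1·3561; (2/8623) = +1 since 8623 mod 8 = 7, so (7122/8623) = (+1)^1·(3561/8623); sign now +1
reciprocity: (3561/8623) = +1·(8623/3561) since 3561 mod 4 = 1, 8623 mod 4 = 3; sign now +1
(8623/3561) = (1501/3561)   [reduce mod 3561]
reciprocity: (1501/3561) = +1·(3561/1501) since 1501 mod 4 = 1, 3561 mod 4 = 1; sign now +1
(3561/1501) = (559/1501)   [reduce mod 1501]
reciprocity: (559/1501) = +1·(1501/559) since 559 mod 4 = 3, 1501 mod 4 = 1; sign now +1
(1501/559) = (383/559)   [reduce mod 559]
reciprocity: (383/559) = -1·(559/383) since 383 mod 4 = 3, 559 mod 4 = 3; sign now -1
(559/383) = (176/383)   [reduce mod 383]
176 = 2^4·11; (2/383) = +1 since 383 mod 8 = 7, so (176/383) = (+1)^4·(11/383); sign now -1
reciprocity: (11/383) = -1·(383/11) since 11 mod 4 = 3, 383 mod 4 = 3; sign now +1
(383/11) = (9/11)   [reduce mod 11]
reciprocity: (9/11) = +1·(11/9) since 9 mod 4 = 1, 11 mod 4 = 3; sign now +1
(11/9) = (2/9)   [reduce mod 9]
2 = 2^1·1; (2/9) = +1 since 9 mod 8 = 1, so (2/9) = (+1)^1·(1/9); sign now +1
(1/9) = 1; final value = sign = +1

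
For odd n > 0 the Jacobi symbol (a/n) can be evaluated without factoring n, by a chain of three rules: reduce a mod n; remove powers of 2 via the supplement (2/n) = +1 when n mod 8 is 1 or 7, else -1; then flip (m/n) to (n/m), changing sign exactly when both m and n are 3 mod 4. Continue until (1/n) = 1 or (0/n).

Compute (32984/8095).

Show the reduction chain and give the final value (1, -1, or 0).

1

(32984/8095): 32984 mod 8095 = 604, so (32984/8095) = (604/8095)
factor out 2^2: 604 = 2^2·151; with 8095 mod 8 = 7, (2/8095) = +1; sign now +1; continue with (151/8095)
flip (151/8095) -> (8095/151): both odd, 151 mod 4 = 3, 8095 mod 4 = 3, so the flip contributes -1; sign now -1
(8095/151): 8095 mod 151 = 92, so (8095/151) = (92/151)
factor out 2^2: 92 = 2^2·23; with 151 mod 8 = 7, (2/151) = +1; sign now -1; continue with (23/151)
flip (23/151) -> (151/23): both odd, 23 mod 4 = 3, 151 mod 4 = 3, so the flip contributes -1; sign now +1
(151/23): 151 mod 23 = 13, so (151/23) = (13/23)
flip (13/23) -> (23/13): both odd, 13 mod 4 = 1, 23 mod 4 = 3, so the flip contributes +1; sign now +1
(23/13): 23 mod 13 = 10, so (23/13) = (10/13)
factor out 2^1: 10 = 2^1·5; with 13 mod 8 = 5, (2/13) = -1; sign now -1; continue with (5/13)
flip (5/13) -> (13/5): both odd, 5 mod 4 = 1, 13 mod 4 = 1, so the flip contributes +1; sign now -1
(13/5): 13 mod 5 = 3, so (13/5) = (3/5)
flip (3/5) -> (5/3): both odd, 3 mod 4 = 3, 5 mod 4 = 1, so the flip contributes +1; sign now -1
(5/3): 5 mod 3 = 2, so (5/3) = (2/3)
factor out 2^1: 2 = 2^1·1; with 3 mod 8 = 3, (2/3) = -1; sign now +1; continue with (1/3)
reached (1/3) = 1, so the symbol is +1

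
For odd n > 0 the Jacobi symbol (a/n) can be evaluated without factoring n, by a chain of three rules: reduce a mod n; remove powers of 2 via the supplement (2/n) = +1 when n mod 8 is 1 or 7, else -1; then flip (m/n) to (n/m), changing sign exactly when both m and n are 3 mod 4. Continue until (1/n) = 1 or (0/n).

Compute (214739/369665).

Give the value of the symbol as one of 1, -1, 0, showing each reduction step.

reciprocity: (214739/369665) = +1·(369665/214739) since 214739 mod 4 = 3, 369665 mod 4 = 1; sign now +1
(369665/214739) = (154926/214739)   [reduce mod 214739]
154926 = 2^1·77463; (2/214739) = -1 since 214739 mod 8 = 3, so (154926/214739) = (-1)^1·(77463/214739); sign now -1
reciprocity: (77463/214739) = -1·(214739/77463) since 77463 mod 4 = 3, 214739 mod 4 = 3; sign now +1
(214739/77463) = (59813/77463)   [reduce mod 77463]
reciprocity: (59813/77463) = +1·(77463/59813) since 59813 mod 4 = 1, 77463 mod 4 = 3; sign now +1
(77463/59813) = (17650/59813)   [reduce mod 59813]
17650 = 2^1·8825; (2/59813) = -1 since 59813 mod 8 = 5, so (17650/59813) = (-1)^1·(8825/59813); sign now -1
reciprocity: (8825/59813) = +1·(59813/8825) since 8825 mod 4 = 1, 59813 mod 4 = 1; sign now -1
(59813/8825) = (6863/8825)   [reduce mod 8825]
reciprocity: (6863/8825) = +1·(8825/6863) since 6863 mod 4 = 3, 8825 mod 4 = 1; sign now -1
(8825/6863) = (1962/6863)   [reduce mod 6863]
1962 = 2^1·981; (2/6863) = +1 since 6863 mod 8 = 7, so (1962/6863) = (+1)^1·(981/6863); sign now -1
reciprocity: (981/6863) = +1·(6863/981) since 981 mod 4 = 1, 6863 mod 4 = 3; sign now -1
(6863/981) = (977/981)   [reduce mod 981]
reciprocity: (977/981) = +1·(981/977) since 977 mod 4 = 1, 981 mod 4 = 1; sign now -1
(981/977) = (4/977)   [reduce mod 977]
4 = 2^2·1; (2/977) = +1 since 977 mod 8 = 1, so (4/977) = (+1)^2·(1/977); sign now -1
(1/977) = 1; final value = sign = -1

-1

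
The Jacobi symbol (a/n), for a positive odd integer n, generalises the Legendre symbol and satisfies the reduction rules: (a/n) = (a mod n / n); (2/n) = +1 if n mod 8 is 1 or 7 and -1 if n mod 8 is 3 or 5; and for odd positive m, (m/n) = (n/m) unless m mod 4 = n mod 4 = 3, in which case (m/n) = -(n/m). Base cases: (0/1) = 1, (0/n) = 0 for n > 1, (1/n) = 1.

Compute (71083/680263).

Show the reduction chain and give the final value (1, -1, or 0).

reciprocity: (71083/680263) = -1·(680263/71083) since 71083 mod 4 = 3, 680263 mod 4 = 3; sign now -1
(680263/71083) = (40516/71083)   [reduce mod 71083]
40516 = 2^2·10129; (2/71083) = -1 since 71083 mod 8 = 3, so (40516/71083) = (-1)^2·(10129/71083); sign now -1
reciprocity: (10129/71083) = +1·(71083/10129) since 10129 mod 4 = 1, 71083 mod 4 = 3; sign now -1
(71083/10129) = (180/10129)   [reduce mod 10129]
180 = 2^2·45; (2/10129) = +1 since 10129 mod 8 = 1, so (180/10129) = (+1)^2·(45/10129); sign now -1
reciprocity: (45/10129) = +1·(10129/45) since 45 mod 4 = 1, 10129 mod 4 = 1; sign now -1
(10129/45) = (4/45)   [reduce mod 45]
4 = 2^2·1; (2/45) = -1 since 45 mod 8 = 5, so (4/45) = (-1)^2·(1/45); sign now -1
(1/45) = 1; final value = sign = -1

-1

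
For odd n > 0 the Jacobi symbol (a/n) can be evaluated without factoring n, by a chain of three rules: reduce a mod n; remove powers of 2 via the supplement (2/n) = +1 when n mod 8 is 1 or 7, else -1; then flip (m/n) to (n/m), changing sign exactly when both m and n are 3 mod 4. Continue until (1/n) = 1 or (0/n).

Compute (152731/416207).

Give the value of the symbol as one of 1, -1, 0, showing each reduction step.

reciprocity: (152731/416207) = -1·(416207/152731) since 152731 mod 4 = 3, 416207 mod 4 = 3; sign now -1
(416207/152731) = (110745/152731)   [reduce mod 152731]
reciprocity: (110745/152731) = +1·(152731/110745) since 110745 mod 4 = 1, 152731 mod 4 = 3; sign now -1
(152731/110745) = (41986/110745)   [reduce mod 110745]
41986 = 2^1·20993; (2/110745) = +1 since 110745 mod 8 = 1, so (41986/110745) = (+1)^1·(20993/110745); sign now -1
reciprocity: (20993/110745) = +1·(110745/20993) since 20993 mod 4 = 1, 110745 mod 4 = 1; sign now -1
(110745/20993) = (5780/20993)   [reduce mod 20993]
5780 = 2^2·1445; (2/20993) = +1 since 20993 mod 8 = 1, so (5780/20993) = (+1)^2·(1445/20993); sign now -1
reciprocity: (1445/20993) = +1·(20993/1445) since 1445 mod 4 = 1, 20993 mod 4 = 1; sign now -1
(20993/1445) = (763/1445)   [reduce mod 1445]
reciprocity: (763/1445) = +1·(1445/763) since 763 mod 4 = 3, 1445 mod 4 = 1; sign now -1
(1445/763) = (682/763)   [reduce mod 763]
682 = 2^1·341; (2/763) = -1 since 763 mod 8 = 3, so (682/763) = (-1)^1·(341/763); sign now +1
reciprocity: (341/763) = +1·(763/341) since 341 mod 4 = 1, 763 mod 4 = 3; sign now +1
(763/341) = (81/341)   [reduce mod 341]
reciprocity: (81/341) = +1·(341/81) since 81 mod 4 = 1, 341 mod 4 = 1; sign now +1
(341/81) = (17/81)   [reduce mod 81]
reciprocity: (17/81) = +1·(81/17) since 17 mod 4 = 1, 81 mod 4 = 1; sign now +1
(81/17) = (13/17)   [reduce mod 17]
reciprocity: (13/17) = +1·(17/13) since 13 mod 4 = 1, 17 mod 4 = 1; sign now +1
(17/13) = (4/13)   [reduce mod 13]
4 = 2^2·1; (2/13) = -1 since 13 mod 8 = 5, so (4/13) = (-1)^2·(1/13); sign now +1
(1/13) = 1; final value = sign = +1

1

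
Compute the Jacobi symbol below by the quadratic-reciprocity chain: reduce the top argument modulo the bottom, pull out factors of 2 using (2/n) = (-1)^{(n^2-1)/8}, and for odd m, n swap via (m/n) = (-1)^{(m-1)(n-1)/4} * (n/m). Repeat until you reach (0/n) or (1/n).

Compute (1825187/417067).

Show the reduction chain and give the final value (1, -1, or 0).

0

(1825187/417067) = (156919/417067)   [reduce mod 417067]
reciprocity: (156919/417067) = -1·(417067/156919) since 156919 mod 4 = 3, 417067 mod 4 = 3; sign now -1
(417067/156919) = (103229/156919)   [reduce mod 156919]
reciprocity: (103229/156919) = +1·(156919/103229) since 103229 mod 4 = 1, 156919 mod 4 = 3; sign now -1
(156919/103229) = (53690/103229)   [reduce mod 103229]
53690 = 2^1·26845; (2/103229) = -1 since 103229 mod 8 = 5, so (53690/103229) = (-1)^1·(26845/103229); sign now +1
reciprocity: (26845/103229) = +1·(103229/26845) since 26845 mod 4 = 1, 103229 mod 4 = 1; sign now +1
(103229/26845) = (22694/26845)   [reduce mod 26845]
22694 = 2^1·11347; (2/26845) = -1 since 26845 mod 8 = 5, so (22694/26845) = (-1)^1·(11347/26845); sign now -1
reciprocity: (11347/26845) = +1·(26845/11347) since 11347 mod 4 = 3, 26845 mod 4 = 1; sign now -1
(26845/11347) = (4151/11347)   [reduce mod 11347]
reciprocity: (4151/11347) = -1·(11347/4151) since 4151 mod 4 = 3, 11347 mod 4 = 3; sign now +1
(11347/4151) = (3045/4151)   [reduce mod 4151]
reciprocity: (3045/4151) = +1·(4151/3045) since 3045 mod 4 = 1, 4151 mod 4 = 3; sign now +1
(4151/3045) = (1106/3045)   [reduce mod 3045]
1106 = 2^1·553; (2/3045) = -1 since 3045 mod 8 = 5, so (1106/3045) = (-1)^1·(553/3045); sign now -1
reciprocity: (553/3045) = +1·(3045/553) since 553 mod 4 = 1, 3045 mod 4 = 1; sign now -1
(3045/553) = (280/553)   [reduce mod 553]
280 = 2^3·35; (2/553) = +1 since 553 mod 8 = 1, so (280/553) = (+1)^3·(35/553); sign now -1
reciprocity: (35/553) = +1·(553/35) since 35 mod 4 = 3, 553 mod 4 = 1; sign now -1
(553/35) = (28/35)   [reduce mod 35]
28 = 2^2·7; (2/35) = -1 since 35 mod 8 = 3, so (28/35) = (-1)^2·(7/35); sign now -1
reciprocity: (7/35) = -1·(35/7) since 7 mod 4 = 3, 35 mod 4 = 3; sign now +1
(35/7) = (0/7)   [reduce mod 7]
(0/7) = 0   [gcd(a, n) > 1]; final value = 0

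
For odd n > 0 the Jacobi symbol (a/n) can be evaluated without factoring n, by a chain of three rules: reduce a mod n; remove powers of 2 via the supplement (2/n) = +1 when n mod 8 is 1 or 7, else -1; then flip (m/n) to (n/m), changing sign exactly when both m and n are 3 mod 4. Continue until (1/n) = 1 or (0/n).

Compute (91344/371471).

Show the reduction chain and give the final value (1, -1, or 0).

factor out 2^4: 91344 = 2^4·5709; with 371471 mod 8 = 7, (2/371471) = +1; sign now +1; continue with (5709/371471)
flip (5709/371471) -> (371471/5709): both odd, 5709 mod 4 = 1, 371471 mod 4 = 3, so the flip contributes +1; sign now +1
(371471/5709): 371471 mod 5709 = 386, so (371471/5709) = (386/5709)
factor out 2^1: 386 = 2^1·193; with 5709 mod 8 = 5, (2/5709) = -1; sign now -1; continue with (193/5709)
flip (193/5709) -> (5709/193): both odd, 193 mod 4 = 1, 5709 mod 4 = 1, so the flip contributes +1; sign now -1
(5709/193): 5709 mod 193 = 112, so (5709/193) = (112/193)
factor out 2^4: 112 = 2^4·7; with 193 mod 8 = 1, (2/193) = +1; sign now -1; continue with (7/193)
flip (7/193) -> (193/7): both odd, 7 mod 4 = 3, 193 mod 4 = 1, so the flip contributes +1; sign now -1
(193/7): 193 mod 7 = 4, so (193/7) = (4/7)
factor out 2^2: 4 = 2^2·1; with 7 mod 8 = 7, (2/7) = +1; sign now -1; continue with (1/7)
reached (1/7) = 1, so the symbol is -1

-1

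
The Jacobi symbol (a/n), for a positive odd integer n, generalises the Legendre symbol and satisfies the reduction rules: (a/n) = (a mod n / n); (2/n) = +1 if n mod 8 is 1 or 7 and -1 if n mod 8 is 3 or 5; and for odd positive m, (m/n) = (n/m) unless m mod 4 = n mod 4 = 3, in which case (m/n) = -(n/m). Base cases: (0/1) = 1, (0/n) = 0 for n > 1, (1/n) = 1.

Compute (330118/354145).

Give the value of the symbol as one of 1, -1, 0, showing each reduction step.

factor out 2^1: 330118 = 2^1·165059; with 354145 mod 8 = 1, (2/354145) = +1; sign now +1; continue with (165059/354145)
flip (165059/354145) -> (354145/165059): both odd, 165059 mod 4 = 3, 354145 mod 4 = 1, so the flip contributes +1; sign now +1
(354145/165059): 354145 mod 165059 = 24027, so (354145/165059) = (24027/165059)
flip (24027/165059) -> (165059/24027): both odd, 24027 mod 4 = 3, 165059 mod 4 = 3, so the flip contributes -1; sign now -1
(165059/24027): 165059 mod 24027 = 20897, so (165059/24027) = (20897/24027)
flip (20897/24027) -> (24027/20897): both odd, 20897 mod 4 = 1, 24027 mod 4 = 3, so the flip contributes +1; sign now -1
(24027/20897): 24027 mod 20897 = 3130, so (24027/20897) = (3130/20897)
factor out 2^1: 3130 = 2^1·1565; with 20897 mod 8 = 1, (2/20897) = +1; sign now -1; continue with (1565/20897)
flip (1565/20897) -> (20897/1565): both odd, 1565 mod 4 = 1, 20897 mod 4 = 1, so the flip contributes +1; sign now -1
(20897/1565): 20897 mod 1565 = 552, so (20897/1565) = (552/1565)
factor out 2^3: 552 = 2^3·69; with 1565 mod 8 = 5, (2/1565) = -1; sign now +1; continue with (69/1565)
flip (69/1565) -> (1565/69): both odd, 69 mod 4 = 1, 1565 mod 4 = 1, so the flip contributes +1; sign now +1
(1565/69): 1565 mod 69 = 47, so (1565/69) = (47/69)
flip (47/69) -> (69/47): both odd, 47 mod 4 = 3, 69 mod 4 = 1, so the flip contributes +1; sign now +1
(69/47): 69 mod 47 = 22, so (69/47) = (22/47)
factor out 2^1: 22 = 2^1·11; with 47 mod 8 = 7, (2/47) = +1; sign now +1; continue with (11/47)
flip (11/47) -> (47/11): both odd, 11 mod 4 = 3, 47 mod 4 = 3, so the flip contributes -1; sign now -1
(47/11): 47 mod 11 = 3, so (47/11) = (3/11)
flip (3/11) -> (11/3): both odd, 3 mod 4 = 3, 11 mod 4 = 3, so the flip contributes -1; sign now +1
(11/3): 11 mod 3 = 2, so (11/3) = (2/3)
factor out 2^1: 2 = 2^1·1; with 3 mod 8 = 3, (2/3) = -1; sign now -1; continue with (1/3)
reached (1/3) = 1, so the symbol is -1

-1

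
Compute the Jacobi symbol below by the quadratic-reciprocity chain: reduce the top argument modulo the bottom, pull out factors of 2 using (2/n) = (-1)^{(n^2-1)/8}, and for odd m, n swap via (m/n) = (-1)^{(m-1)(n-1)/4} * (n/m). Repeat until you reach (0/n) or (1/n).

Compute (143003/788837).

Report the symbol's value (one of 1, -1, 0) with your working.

0

reciprocity: (143003/788837) = +1·(788837/143003) since 143003 mod 4 = 3, 788837 mod 4 = 1; sign now +1
(788837/143003) = (73822/143003)   [reduce mod 143003]
73822 = 2^1·36911; (2/143003) = -1 since 143003 mod 8 = 3, so (73822/143003) = (-1)^1·(36911/143003); sign now -1
reciprocity: (36911/143003) = -1·(143003/36911) since 36911 mod 4 = 3, 143003 mod 4 = 3; sign now +1
(143003/36911) = (32270/36911)   [reduce mod 36911]
32270 = 2^1·16135; (2/36911) = +1 since 36911 mod 8 = 7, so (32270/36911) = (+1)^1·(16135/36911); sign now +1
reciprocity: (16135/36911) = -1·(36911/16135) since 16135 mod 4 = 3, 36911 mod 4 = 3; sign now -1
(36911/16135) = (4641/16135)   [reduce mod 16135]
reciprocity: (4641/16135) = +1·(16135/4641) since 4641 mod 4 = 1, 16135 mod 4 = 3; sign now -1
(16135/4641) = (2212/4641)   [reduce mod 4641]
2212 = 2^2·553; (2/4641) = +1 since 4641 mod 8 = 1, so (2212/4641) = (+1)^2·(553/4641); sign now -1
reciprocity: (553/4641) = +1·(4641/553) since 553 mod 4 = 1, 4641 mod 4 = 1; sign now -1
(4641/553) = (217/553)   [reduce mod 553]
reciprocity: (217/553) = +1·(553/217) since 217 mod 4 = 1, 553 mod 4 = 1; sign now -1
(553/217) = (119/217)   [reduce mod 217]
reciprocity: (119/217) = +1·(217/119) since 119 mod 4 = 3, 217 mod 4 = 1; sign now -1
(217/119) = (98/119)   [reduce mod 119]
98 = 2^1·49; (2/119) = +1 since 119 mod 8 = 7, so (98/119) = (+1)^1·(49/119); sign now -1
reciprocity: (49/119) = +1·(119/49) since 49 mod 4 = 1, 119 mod 4 = 3; sign now -1
(119/49) = (21/49)   [reduce mod 49]
reciprocity: (21/49) = +1·(49/21) since 21 mod 4 = 1, 49 mod 4 = 1; sign now -1
(49/21) = (7/21)   [reduce mod 21]
reciprocity: (7/21) = +1·(21/7) since 7 mod 4 = 3, 21 mod 4 = 1; sign now -1
(21/7) = (0/7)   [reduce mod 7]
(0/7) = 0   [gcd(a, n) > 1]; final value = 0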